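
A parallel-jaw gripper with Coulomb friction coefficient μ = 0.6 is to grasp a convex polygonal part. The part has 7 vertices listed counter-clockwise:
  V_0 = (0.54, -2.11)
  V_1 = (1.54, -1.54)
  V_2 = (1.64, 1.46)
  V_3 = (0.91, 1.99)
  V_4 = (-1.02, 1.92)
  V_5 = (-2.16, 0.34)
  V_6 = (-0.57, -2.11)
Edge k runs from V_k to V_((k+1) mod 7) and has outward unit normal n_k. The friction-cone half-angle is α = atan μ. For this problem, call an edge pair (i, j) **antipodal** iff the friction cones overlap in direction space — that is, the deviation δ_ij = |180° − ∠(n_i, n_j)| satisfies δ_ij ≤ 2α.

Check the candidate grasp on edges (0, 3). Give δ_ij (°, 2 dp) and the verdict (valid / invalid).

α = atan 0.6 = 30.96°;  2α = 61.93°
edge 0: e_0 = (+1.00, +0.57);  n_0 = (+0.4952, -0.8688)
edge 3: e_3 = (-1.93, -0.07);  n_3 = (-0.0362, +0.9993)
∠(n_0, n_3) = 152.39°
δ = |180° − 152.39°| = 27.61°
27.61° ≤ 2α = 61.93°  →  valid

δ = 27.61°, valid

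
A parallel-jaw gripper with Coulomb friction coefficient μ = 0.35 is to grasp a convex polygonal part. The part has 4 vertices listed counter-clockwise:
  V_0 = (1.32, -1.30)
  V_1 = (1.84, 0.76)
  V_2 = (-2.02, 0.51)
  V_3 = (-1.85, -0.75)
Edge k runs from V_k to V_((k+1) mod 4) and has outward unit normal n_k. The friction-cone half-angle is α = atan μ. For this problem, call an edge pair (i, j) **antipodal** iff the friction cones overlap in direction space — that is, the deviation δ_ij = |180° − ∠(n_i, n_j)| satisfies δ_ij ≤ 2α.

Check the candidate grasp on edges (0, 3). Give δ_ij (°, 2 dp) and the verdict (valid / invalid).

α = atan 0.35 = 19.29°;  2α = 38.58°
edge 0: e_0 = (+0.52, +2.06);  n_0 = (+0.9696, -0.2447)
edge 3: e_3 = (+3.17, -0.55);  n_3 = (-0.1709, -0.9853)
∠(n_0, n_3) = 85.68°
δ = |180° − 85.68°| = 94.32°
94.32° > 2α = 38.58°  →  invalid

δ = 94.32°, invalid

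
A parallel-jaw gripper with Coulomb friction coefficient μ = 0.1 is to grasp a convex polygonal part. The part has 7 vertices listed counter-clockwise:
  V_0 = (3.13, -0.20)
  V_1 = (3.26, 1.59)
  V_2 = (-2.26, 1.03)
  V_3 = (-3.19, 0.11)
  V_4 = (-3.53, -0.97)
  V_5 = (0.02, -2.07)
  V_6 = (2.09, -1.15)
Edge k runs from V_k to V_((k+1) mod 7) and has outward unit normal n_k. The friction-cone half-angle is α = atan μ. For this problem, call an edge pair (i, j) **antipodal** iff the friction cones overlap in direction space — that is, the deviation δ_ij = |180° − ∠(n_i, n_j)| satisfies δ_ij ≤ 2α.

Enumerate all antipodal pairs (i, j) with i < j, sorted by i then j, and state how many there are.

count = 1; pairs: (2,6)

α = atan 0.1 = 5.71°;  2α = 11.42°
n_0 = (+0.9974, -0.0724)
n_1 = (-0.1009, +0.9949)
n_2 = (-0.7033, +0.7109)
n_3 = (-0.9538, +0.3003)
n_4 = (-0.2960, -0.9552)
n_5 = (+0.4061, -0.9138)
n_6 = (+0.6744, -0.7383)
  (0,1): δ = 80.05°  ·
  (0,2): δ = 41.16°  ·
  (0,3): δ = 13.32°  ·
  (0,4): δ = 76.94°  ·
  (0,5): δ = 118.12°  ·
  (0,6): δ = 136.56°  ·
  (1,2): δ = 141.10°  ·
  (1,3): δ = 113.27°  ·
  (1,4): δ = 23.01°  ·
  (1,5): δ = 18.17°  ·
  (1,6): δ = 36.62°  ·
  (2,3): δ = 152.17°  ·
  (2,4): δ = 61.91°  ·
  (2,5): δ = 20.73°  ·
  (2,6): δ = 2.28°  ✓
  (3,4): δ = 89.74°  ·
  (3,5): δ = 48.56°  ·
  (3,6): δ = 30.11°  ·
  (4,5): δ = 138.82°  ·
  (4,6): δ = 120.37°  ·
  (5,6): δ = 161.55°  ·
antipodal pairs: 1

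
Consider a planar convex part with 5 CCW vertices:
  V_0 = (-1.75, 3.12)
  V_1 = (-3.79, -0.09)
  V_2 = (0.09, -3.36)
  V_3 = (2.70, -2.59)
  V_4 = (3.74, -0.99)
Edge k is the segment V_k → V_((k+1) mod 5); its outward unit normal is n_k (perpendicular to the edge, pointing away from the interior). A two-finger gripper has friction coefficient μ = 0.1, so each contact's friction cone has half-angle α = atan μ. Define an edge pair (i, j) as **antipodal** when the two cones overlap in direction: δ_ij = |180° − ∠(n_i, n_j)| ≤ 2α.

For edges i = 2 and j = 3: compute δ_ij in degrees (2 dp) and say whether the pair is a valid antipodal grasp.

α = atan 0.1 = 5.71°;  2α = 11.42°
edge 2: e_2 = (+2.61, +0.77);  n_2 = (+0.2830, -0.9591)
edge 3: e_3 = (+1.04, +1.60);  n_3 = (+0.8384, -0.5450)
∠(n_2, n_3) = 40.54°
δ = |180° − 40.54°| = 139.46°
139.46° > 2α = 11.42°  →  invalid

δ = 139.46°, invalid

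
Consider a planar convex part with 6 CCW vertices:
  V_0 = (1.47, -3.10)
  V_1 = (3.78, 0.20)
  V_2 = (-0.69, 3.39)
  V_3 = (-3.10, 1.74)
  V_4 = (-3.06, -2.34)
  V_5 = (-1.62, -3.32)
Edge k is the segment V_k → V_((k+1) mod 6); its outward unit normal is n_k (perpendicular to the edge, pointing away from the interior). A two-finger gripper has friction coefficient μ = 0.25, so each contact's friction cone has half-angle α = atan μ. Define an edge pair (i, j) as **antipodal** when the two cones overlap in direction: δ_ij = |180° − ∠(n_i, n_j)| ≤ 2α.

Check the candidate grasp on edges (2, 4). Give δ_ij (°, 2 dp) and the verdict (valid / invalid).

δ = 68.63°, invalid

α = atan 0.25 = 14.04°;  2α = 28.07°
edge 2: e_2 = (-2.41, -1.65);  n_2 = (-0.5649, +0.8251)
edge 4: e_4 = (+1.44, -0.98);  n_4 = (-0.5626, -0.8267)
∠(n_2, n_4) = 111.37°
δ = |180° − 111.37°| = 68.63°
68.63° > 2α = 28.07°  →  invalid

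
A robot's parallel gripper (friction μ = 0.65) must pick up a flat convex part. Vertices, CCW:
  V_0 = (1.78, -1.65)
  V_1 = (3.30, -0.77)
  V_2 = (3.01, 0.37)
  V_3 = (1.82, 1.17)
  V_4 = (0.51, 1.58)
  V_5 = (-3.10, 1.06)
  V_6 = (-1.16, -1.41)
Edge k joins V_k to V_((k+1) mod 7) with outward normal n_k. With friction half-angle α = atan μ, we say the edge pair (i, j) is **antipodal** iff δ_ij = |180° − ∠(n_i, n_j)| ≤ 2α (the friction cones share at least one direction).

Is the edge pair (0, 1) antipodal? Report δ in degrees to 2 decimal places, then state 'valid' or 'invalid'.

α = atan 0.65 = 33.02°;  2α = 66.05°
edge 0: e_0 = (+1.52, +0.88);  n_0 = (+0.5010, -0.8654)
edge 1: e_1 = (-0.29, +1.14);  n_1 = (+0.9691, +0.2465)
∠(n_0, n_1) = 74.20°
δ = |180° − 74.20°| = 105.80°
105.80° > 2α = 66.05°  →  invalid

δ = 105.80°, invalid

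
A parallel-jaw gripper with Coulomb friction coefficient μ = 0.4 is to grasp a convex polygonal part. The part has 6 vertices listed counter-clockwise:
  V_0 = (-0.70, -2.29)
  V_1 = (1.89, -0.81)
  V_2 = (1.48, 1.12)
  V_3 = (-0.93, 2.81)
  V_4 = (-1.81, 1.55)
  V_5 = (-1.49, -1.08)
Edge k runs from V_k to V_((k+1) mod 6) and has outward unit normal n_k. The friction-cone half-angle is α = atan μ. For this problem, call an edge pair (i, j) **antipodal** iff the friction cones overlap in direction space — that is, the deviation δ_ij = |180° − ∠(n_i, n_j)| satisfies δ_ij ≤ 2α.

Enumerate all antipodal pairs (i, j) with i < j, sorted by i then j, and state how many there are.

count = 4; pairs: (0,3), (1,4), (1,5), (2,5)

α = atan 0.4 = 21.80°;  2α = 43.60°
n_0 = (+0.4961, -0.8682)
n_1 = (+0.9782, +0.2078)
n_2 = (+0.5741, +0.8188)
n_3 = (-0.8198, +0.5726)
n_4 = (-0.9927, -0.1208)
n_5 = (-0.8373, -0.5467)
  (0,1): δ = 107.75°  ·
  (0,2): δ = 64.78°  ·
  (0,3): δ = 25.32°  ✓
  (0,4): δ = 67.19°  ·
  (0,5): δ = 93.40°  ·
  (1,2): δ = 137.03°  ·
  (1,3): δ = 46.92°  ·
  (1,4): δ = 5.06°  ✓
  (1,5): δ = 21.15°  ✓
  (2,3): δ = 89.89°  ·
  (2,4): δ = 48.02°  ·
  (2,5): δ = 21.82°  ✓
  (3,4): δ = 138.13°  ·
  (3,5): δ = 111.93°  ·
  (4,5): δ = 153.80°  ·
antipodal pairs: 4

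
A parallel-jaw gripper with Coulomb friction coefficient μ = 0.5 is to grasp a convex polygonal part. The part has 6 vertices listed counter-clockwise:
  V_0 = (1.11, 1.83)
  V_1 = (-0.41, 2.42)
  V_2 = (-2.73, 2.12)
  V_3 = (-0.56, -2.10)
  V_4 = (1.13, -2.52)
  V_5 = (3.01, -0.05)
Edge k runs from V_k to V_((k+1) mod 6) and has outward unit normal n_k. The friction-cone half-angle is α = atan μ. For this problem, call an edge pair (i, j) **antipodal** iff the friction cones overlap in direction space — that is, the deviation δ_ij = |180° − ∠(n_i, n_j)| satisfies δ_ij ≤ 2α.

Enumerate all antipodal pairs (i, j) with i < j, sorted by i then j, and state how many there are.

count = 6; pairs: (0,2), (0,3), (1,3), (1,4), (2,5), (3,5)

α = atan 0.5 = 26.57°;  2α = 53.13°
n_0 = (+0.3619, +0.9322)
n_1 = (-0.1282, +0.9917)
n_2 = (-0.8893, -0.4573)
n_3 = (-0.2412, -0.9705)
n_4 = (+0.7957, -0.6057)
n_5 = (+0.7034, +0.7108)
  (0,1): δ = 151.42°  ·
  (0,2): δ = 41.57°  ✓
  (0,3): δ = 7.26°  ✓
  (0,4): δ = 73.94°  ·
  (0,5): δ = 156.52°  ·
  (1,2): δ = 70.16°  ·
  (1,3): δ = 21.32°  ✓
  (1,4): δ = 45.36°  ✓
  (1,5): δ = 127.94°  ·
  (2,3): δ = 131.17°  ·
  (2,4): δ = 64.49°  ·
  (2,5): δ = 18.09°  ✓
  (3,4): δ = 113.32°  ·
  (3,5): δ = 30.74°  ✓
  (4,5): δ = 97.42°  ·
antipodal pairs: 6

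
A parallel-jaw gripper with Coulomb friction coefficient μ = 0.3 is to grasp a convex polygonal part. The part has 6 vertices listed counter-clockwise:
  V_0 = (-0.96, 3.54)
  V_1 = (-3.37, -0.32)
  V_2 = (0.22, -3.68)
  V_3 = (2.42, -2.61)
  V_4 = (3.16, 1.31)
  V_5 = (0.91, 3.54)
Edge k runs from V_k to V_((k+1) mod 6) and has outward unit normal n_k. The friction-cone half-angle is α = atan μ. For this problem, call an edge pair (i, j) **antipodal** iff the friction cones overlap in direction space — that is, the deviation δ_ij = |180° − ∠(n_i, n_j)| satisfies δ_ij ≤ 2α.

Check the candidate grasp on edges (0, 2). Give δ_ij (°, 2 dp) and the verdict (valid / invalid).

α = atan 0.3 = 16.70°;  2α = 33.40°
edge 0: e_0 = (-2.41, -3.86);  n_0 = (-0.8482, +0.5296)
edge 2: e_2 = (+2.20, +1.07);  n_2 = (+0.4374, -0.8993)
∠(n_0, n_2) = 147.92°
δ = |180° − 147.92°| = 32.08°
32.08° ≤ 2α = 33.40°  →  valid

δ = 32.08°, valid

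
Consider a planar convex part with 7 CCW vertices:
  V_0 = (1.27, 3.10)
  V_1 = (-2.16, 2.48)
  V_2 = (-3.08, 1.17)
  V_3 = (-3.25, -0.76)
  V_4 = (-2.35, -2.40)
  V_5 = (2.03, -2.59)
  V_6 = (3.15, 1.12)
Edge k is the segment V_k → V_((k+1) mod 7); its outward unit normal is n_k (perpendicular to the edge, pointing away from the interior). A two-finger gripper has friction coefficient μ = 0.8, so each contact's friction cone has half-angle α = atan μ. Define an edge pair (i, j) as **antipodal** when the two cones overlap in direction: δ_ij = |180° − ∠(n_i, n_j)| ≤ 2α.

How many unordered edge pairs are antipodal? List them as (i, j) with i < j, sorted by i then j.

α = atan 0.8 = 38.66°;  2α = 77.32°
n_0 = (-0.1779, +0.9841)
n_1 = (-0.8184, +0.5747)
n_2 = (-0.9961, +0.0877)
n_3 = (-0.8767, -0.4811)
n_4 = (-0.0433, -0.9991)
n_5 = (+0.9573, -0.2890)
n_6 = (+0.7252, +0.6886)
  (0,1): δ = 135.33°  ·
  (0,2): δ = 105.28°  ·
  (0,3): δ = 71.49°  ✓
  (0,4): δ = 12.73°  ✓
  (0,5): δ = 62.96°  ✓
  (0,6): δ = 123.27°  ·
  (1,2): δ = 149.95°  ·
  (1,3): δ = 116.16°  ·
  (1,4): δ = 57.40°  ✓
  (1,5): δ = 18.28°  ✓
  (1,6): δ = 78.60°  ·
  (2,3): δ = 146.21°  ·
  (2,4): δ = 87.45°  ·
  (2,5): δ = 11.76°  ✓
  (2,6): δ = 48.55°  ✓
  (3,4): δ = 121.24°  ·
  (3,5): δ = 45.56°  ✓
  (3,6): δ = 14.76°  ✓
  (4,5): δ = 104.31°  ·
  (4,6): δ = 44.00°  ✓
  (5,6): δ = 119.69°  ·
antipodal pairs: 10

count = 10; pairs: (0,3), (0,4), (0,5), (1,4), (1,5), (2,5), (2,6), (3,5), (3,6), (4,6)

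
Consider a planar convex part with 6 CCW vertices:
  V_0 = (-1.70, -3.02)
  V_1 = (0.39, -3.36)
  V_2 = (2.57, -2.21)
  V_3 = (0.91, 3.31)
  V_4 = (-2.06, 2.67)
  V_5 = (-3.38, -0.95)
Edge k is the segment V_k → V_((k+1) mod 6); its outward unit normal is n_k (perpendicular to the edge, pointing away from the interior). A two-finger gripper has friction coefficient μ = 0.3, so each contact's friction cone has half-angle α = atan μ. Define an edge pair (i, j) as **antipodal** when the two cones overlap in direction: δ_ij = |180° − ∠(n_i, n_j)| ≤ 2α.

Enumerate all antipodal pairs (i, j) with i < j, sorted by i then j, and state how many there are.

α = atan 0.3 = 16.70°;  2α = 33.40°
n_0 = (-0.1606, -0.9870)
n_1 = (+0.4666, -0.8845)
n_2 = (+0.9576, +0.2880)
n_3 = (-0.2107, +0.9776)
n_4 = (-0.9395, +0.3426)
n_5 = (-0.7765, -0.6302)
  (0,1): δ = 142.95°  ·
  (0,2): δ = 64.02°  ·
  (0,3): δ = 21.40°  ✓
  (0,4): δ = 79.21°  ·
  (0,5): δ = 138.30°  ·
  (1,2): δ = 101.08°  ·
  (1,3): δ = 15.65°  ✓
  (1,4): δ = 42.15°  ·
  (1,5): δ = 101.25°  ·
  (2,3): δ = 94.58°  ·
  (2,4): δ = 36.77°  ·
  (2,5): δ = 22.33°  ✓
  (3,4): δ = 122.19°  ·
  (3,5): δ = 63.10°  ·
  (4,5): δ = 120.90°  ·
antipodal pairs: 3

count = 3; pairs: (0,3), (1,3), (2,5)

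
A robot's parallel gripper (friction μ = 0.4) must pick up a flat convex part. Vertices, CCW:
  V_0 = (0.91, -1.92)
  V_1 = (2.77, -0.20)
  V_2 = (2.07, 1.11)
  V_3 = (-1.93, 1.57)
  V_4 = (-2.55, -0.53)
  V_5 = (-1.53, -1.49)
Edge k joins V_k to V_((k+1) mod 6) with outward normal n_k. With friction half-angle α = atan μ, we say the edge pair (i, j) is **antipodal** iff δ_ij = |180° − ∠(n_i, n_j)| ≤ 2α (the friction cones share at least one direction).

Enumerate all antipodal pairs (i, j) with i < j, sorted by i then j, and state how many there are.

count = 4; pairs: (0,3), (1,4), (2,4), (2,5)

α = atan 0.4 = 21.80°;  2α = 43.60°
n_0 = (+0.6789, -0.7342)
n_1 = (+0.8820, +0.4713)
n_2 = (+0.1142, +0.9935)
n_3 = (-0.9591, +0.2832)
n_4 = (-0.6854, -0.7282)
n_5 = (-0.1736, -0.9848)
  (0,1): δ = 104.64°  ·
  (0,2): δ = 49.32°  ·
  (0,3): δ = 30.79°  ✓
  (0,4): δ = 93.98°  ·
  (0,5): δ = 127.24°  ·
  (1,2): δ = 124.68°  ·
  (1,3): δ = 44.57°  ·
  (1,4): δ = 18.62°  ✓
  (1,5): δ = 51.89°  ·
  (2,3): δ = 99.89°  ·
  (2,4): δ = 36.70°  ✓
  (2,5): δ = 3.43°  ✓
  (3,4): δ = 116.82°  ·
  (3,5): δ = 83.55°  ·
  (4,5): δ = 146.73°  ·
antipodal pairs: 4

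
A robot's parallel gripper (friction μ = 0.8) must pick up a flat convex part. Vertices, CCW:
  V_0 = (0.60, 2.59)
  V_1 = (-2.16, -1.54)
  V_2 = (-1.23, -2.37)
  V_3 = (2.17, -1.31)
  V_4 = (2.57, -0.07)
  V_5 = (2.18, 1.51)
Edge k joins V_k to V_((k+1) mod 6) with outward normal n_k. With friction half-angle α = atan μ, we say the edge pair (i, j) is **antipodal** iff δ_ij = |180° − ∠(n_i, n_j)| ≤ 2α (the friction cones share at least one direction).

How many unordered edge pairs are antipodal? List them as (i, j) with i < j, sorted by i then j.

α = atan 0.8 = 38.66°;  2α = 77.32°
n_0 = (-0.8314, +0.5556)
n_1 = (-0.6659, -0.7461)
n_2 = (+0.2976, -0.9547)
n_3 = (+0.9517, -0.3070)
n_4 = (+0.9709, +0.2396)
n_5 = (+0.5643, +0.8256)
  (0,1): δ = 97.99°  ·
  (0,2): δ = 38.93°  ✓
  (0,3): δ = 15.88°  ✓
  (0,4): δ = 47.62°  ✓
  (0,5): δ = 89.40°  ·
  (1,2): δ = 120.94°  ·
  (1,3): δ = 66.13°  ✓
  (1,4): δ = 34.39°  ✓
  (1,5): δ = 7.39°  ✓
  (2,3): δ = 125.19°  ·
  (2,4): δ = 93.45°  ·
  (2,5): δ = 51.67°  ✓
  (3,4): δ = 148.26°  ·
  (3,5): δ = 106.48°  ·
  (4,5): δ = 138.22°  ·
antipodal pairs: 7

count = 7; pairs: (0,2), (0,3), (0,4), (1,3), (1,4), (1,5), (2,5)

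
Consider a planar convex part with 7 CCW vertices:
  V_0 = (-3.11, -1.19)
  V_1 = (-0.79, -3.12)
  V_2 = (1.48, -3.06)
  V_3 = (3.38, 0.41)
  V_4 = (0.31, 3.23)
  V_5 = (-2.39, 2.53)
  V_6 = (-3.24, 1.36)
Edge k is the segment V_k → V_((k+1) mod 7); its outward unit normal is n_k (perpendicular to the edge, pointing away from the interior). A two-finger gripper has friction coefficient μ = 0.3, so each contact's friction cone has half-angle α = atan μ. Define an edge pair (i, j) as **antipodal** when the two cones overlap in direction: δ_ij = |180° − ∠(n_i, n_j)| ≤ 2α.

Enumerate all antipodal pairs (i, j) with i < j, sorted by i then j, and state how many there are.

count = 4; pairs: (0,3), (1,4), (2,5), (2,6)

α = atan 0.3 = 16.70°;  2α = 33.40°
n_0 = (-0.6395, -0.7688)
n_1 = (+0.0264, -0.9997)
n_2 = (+0.8771, -0.4803)
n_3 = (+0.6765, +0.7365)
n_4 = (-0.2510, +0.9680)
n_5 = (-0.8090, +0.5878)
n_6 = (-0.9987, -0.0509)
  (0,1): δ = 138.73°  ·
  (0,2): δ = 78.95°  ·
  (0,3): δ = 2.81°  ✓
  (0,4): δ = 54.29°  ·
  (0,5): δ = 93.76°  ·
  (0,6): δ = 132.68°  ·
  (1,2): δ = 120.22°  ·
  (1,3): δ = 44.08°  ·
  (1,4): δ = 13.02°  ✓
  (1,5): δ = 52.49°  ·
  (1,6): δ = 91.40°  ·
  (2,3): δ = 103.87°  ·
  (2,4): δ = 46.76°  ·
  (2,5): δ = 7.30°  ✓
  (2,6): δ = 31.62°  ✓
  (3,4): δ = 122.90°  ·
  (3,5): δ = 83.43°  ·
  (3,6): δ = 44.51°  ·
  (4,5): δ = 140.53°  ·
  (4,6): δ = 101.62°  ·
  (5,6): δ = 141.08°  ·
antipodal pairs: 4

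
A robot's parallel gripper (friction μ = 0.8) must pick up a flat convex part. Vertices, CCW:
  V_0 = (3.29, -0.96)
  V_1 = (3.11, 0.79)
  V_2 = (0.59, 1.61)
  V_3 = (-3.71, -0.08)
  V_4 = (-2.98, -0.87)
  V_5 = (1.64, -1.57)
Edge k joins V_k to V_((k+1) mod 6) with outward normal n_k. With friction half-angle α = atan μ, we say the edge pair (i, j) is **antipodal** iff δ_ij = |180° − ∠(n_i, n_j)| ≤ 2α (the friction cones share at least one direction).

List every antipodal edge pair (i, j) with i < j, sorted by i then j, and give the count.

α = atan 0.8 = 38.66°;  2α = 77.32°
n_0 = (+0.9948, +0.1023)
n_1 = (+0.3094, +0.9509)
n_2 = (-0.3658, +0.9307)
n_3 = (-0.7344, -0.6787)
n_4 = (-0.1498, -0.9887)
n_5 = (+0.3468, -0.9380)
  (0,1): δ = 113.90°  ·
  (0,2): δ = 74.42°  ✓
  (0,3): δ = 36.87°  ✓
  (0,4): δ = 75.51°  ✓
  (0,5): δ = 104.42°  ·
  (1,2): δ = 140.52°  ·
  (1,3): δ = 29.24°  ✓
  (1,4): δ = 9.41°  ✓
  (1,5): δ = 38.31°  ✓
  (2,3): δ = 68.72°  ✓
  (2,4): δ = 30.07°  ✓
  (2,5): δ = 1.17°  ✓
  (3,4): δ = 141.36°  ·
  (3,5): δ = 112.45°  ·
  (4,5): δ = 151.10°  ·
antipodal pairs: 9

count = 9; pairs: (0,2), (0,3), (0,4), (1,3), (1,4), (1,5), (2,3), (2,4), (2,5)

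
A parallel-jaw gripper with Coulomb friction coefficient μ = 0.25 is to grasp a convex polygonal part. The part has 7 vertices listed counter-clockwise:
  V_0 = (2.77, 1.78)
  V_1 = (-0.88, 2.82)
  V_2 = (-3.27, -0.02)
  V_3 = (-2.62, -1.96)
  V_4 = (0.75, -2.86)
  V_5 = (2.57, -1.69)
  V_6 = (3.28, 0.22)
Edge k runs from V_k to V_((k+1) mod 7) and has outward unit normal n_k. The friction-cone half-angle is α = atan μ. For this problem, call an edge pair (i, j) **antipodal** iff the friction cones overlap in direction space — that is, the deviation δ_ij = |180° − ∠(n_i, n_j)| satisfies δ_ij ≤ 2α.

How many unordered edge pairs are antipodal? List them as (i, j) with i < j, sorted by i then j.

count = 4; pairs: (0,3), (1,4), (1,5), (2,6)

α = atan 0.25 = 14.04°;  2α = 28.07°
n_0 = (+0.2740, +0.9617)
n_1 = (-0.7651, +0.6439)
n_2 = (-0.9482, -0.3177)
n_3 = (-0.2580, -0.9661)
n_4 = (+0.5408, -0.8412)
n_5 = (+0.9373, -0.3484)
n_6 = (+0.9505, +0.3107)
  (0,1): δ = 114.18°  ·
  (0,2): δ = 55.57°  ·
  (0,3): δ = 0.95°  ✓
  (0,4): δ = 48.64°  ·
  (0,5): δ = 85.51°  ·
  (0,6): δ = 124.01°  ·
  (1,2): δ = 121.39°  ·
  (1,3): δ = 64.87°  ·
  (1,4): δ = 17.18°  ✓
  (1,5): δ = 19.69°  ✓
  (1,6): δ = 58.19°  ·
  (2,3): δ = 123.48°  ·
  (2,4): δ = 75.79°  ·
  (2,5): δ = 38.92°  ·
  (2,6): δ = 0.42°  ✓
  (3,4): δ = 132.31°  ·
  (3,5): δ = 95.44°  ·
  (3,6): δ = 56.94°  ·
  (4,5): δ = 143.13°  ·
  (4,6): δ = 104.63°  ·
  (5,6): δ = 141.50°  ·
antipodal pairs: 4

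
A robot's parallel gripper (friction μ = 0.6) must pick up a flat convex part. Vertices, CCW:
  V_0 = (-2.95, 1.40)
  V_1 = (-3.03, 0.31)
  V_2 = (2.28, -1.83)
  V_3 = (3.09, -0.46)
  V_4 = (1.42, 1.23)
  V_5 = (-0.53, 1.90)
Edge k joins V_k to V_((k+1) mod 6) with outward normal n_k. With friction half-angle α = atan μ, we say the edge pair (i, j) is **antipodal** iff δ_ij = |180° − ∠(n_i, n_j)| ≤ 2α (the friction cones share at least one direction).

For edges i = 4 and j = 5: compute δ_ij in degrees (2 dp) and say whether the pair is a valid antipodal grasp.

α = atan 0.6 = 30.96°;  2α = 61.93°
edge 4: e_4 = (-1.95, +0.67);  n_4 = (+0.3249, +0.9457)
edge 5: e_5 = (-2.42, -0.50);  n_5 = (-0.2023, +0.9793)
∠(n_4, n_5) = 30.64°
δ = |180° − 30.64°| = 149.36°
149.36° > 2α = 61.93°  →  invalid

δ = 149.36°, invalid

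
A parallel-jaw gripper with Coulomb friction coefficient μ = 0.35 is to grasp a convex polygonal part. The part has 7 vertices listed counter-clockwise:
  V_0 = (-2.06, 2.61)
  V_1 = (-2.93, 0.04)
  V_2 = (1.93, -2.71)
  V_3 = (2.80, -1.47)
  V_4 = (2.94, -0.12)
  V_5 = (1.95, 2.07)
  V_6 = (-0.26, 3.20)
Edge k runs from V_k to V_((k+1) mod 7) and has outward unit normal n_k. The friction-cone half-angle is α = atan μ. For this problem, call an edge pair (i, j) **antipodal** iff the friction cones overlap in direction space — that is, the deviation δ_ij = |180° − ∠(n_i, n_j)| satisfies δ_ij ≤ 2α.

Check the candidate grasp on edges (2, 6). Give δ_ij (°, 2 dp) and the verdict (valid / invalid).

δ = 36.80°, valid

α = atan 0.35 = 19.29°;  2α = 38.58°
edge 2: e_2 = (+0.87, +1.24);  n_2 = (+0.8186, -0.5743)
edge 6: e_6 = (-1.80, -0.59);  n_6 = (-0.3115, +0.9503)
∠(n_2, n_6) = 143.20°
δ = |180° − 143.20°| = 36.80°
36.80° ≤ 2α = 38.58°  →  valid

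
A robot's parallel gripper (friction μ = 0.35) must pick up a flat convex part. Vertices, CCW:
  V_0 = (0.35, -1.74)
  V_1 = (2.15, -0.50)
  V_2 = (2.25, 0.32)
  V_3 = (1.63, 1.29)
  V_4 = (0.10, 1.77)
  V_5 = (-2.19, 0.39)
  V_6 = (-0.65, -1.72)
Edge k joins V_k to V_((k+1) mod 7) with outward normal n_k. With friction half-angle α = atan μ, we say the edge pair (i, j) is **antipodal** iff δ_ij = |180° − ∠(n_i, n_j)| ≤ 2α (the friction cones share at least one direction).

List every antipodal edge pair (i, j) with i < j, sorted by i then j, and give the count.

α = atan 0.35 = 19.29°;  2α = 38.58°
n_0 = (+0.5673, -0.8235)
n_1 = (+0.9926, -0.1211)
n_2 = (+0.8426, +0.5386)
n_3 = (+0.2993, +0.9541)
n_4 = (-0.5161, +0.8565)
n_5 = (-0.8077, -0.5895)
n_6 = (-0.0200, -0.9998)
  (0,1): δ = 131.52°  ·
  (0,2): δ = 91.98°  ·
  (0,3): δ = 51.98°  ·
  (0,4): δ = 3.49°  ✓
  (0,5): δ = 91.56°  ·
  (0,6): δ = 144.29°  ·
  (1,2): δ = 140.46°  ·
  (1,3): δ = 100.47°  ·
  (1,4): δ = 51.97°  ·
  (1,5): δ = 43.08°  ·
  (1,6): δ = 95.81°  ·
  (2,3): δ = 140.00°  ·
  (2,4): δ = 91.51°  ·
  (2,5): δ = 3.54°  ✓
  (2,6): δ = 56.27°  ·
  (3,4): δ = 131.51°  ·
  (3,5): δ = 36.46°  ✓
  (3,6): δ = 16.27°  ✓
  (4,5): δ = 84.95°  ·
  (4,6): δ = 32.22°  ✓
  (5,6): δ = 127.27°  ·
antipodal pairs: 5

count = 5; pairs: (0,4), (2,5), (3,5), (3,6), (4,6)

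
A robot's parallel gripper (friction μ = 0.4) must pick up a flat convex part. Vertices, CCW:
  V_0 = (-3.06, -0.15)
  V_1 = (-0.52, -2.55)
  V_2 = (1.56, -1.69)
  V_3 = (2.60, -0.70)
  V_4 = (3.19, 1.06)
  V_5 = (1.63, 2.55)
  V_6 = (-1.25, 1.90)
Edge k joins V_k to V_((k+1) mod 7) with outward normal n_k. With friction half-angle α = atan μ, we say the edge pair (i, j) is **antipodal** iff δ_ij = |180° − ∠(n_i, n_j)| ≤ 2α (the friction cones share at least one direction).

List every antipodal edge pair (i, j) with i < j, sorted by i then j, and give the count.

α = atan 0.4 = 21.80°;  2α = 43.60°
n_0 = (-0.6868, -0.7269)
n_1 = (+0.3821, -0.9241)
n_2 = (+0.6895, -0.7243)
n_3 = (+0.9481, -0.3178)
n_4 = (+0.6907, +0.7231)
n_5 = (-0.2202, +0.9755)
n_6 = (-0.7496, +0.6619)
  (0,1): δ = 114.16°  ·
  (0,2): δ = 93.03°  ·
  (0,3): δ = 65.16°  ·
  (0,4): δ = 0.31°  ✓
  (0,5): δ = 56.09°  ·
  (0,6): δ = 91.93°  ·
  (1,2): δ = 158.87°  ·
  (1,3): δ = 131.00°  ·
  (1,4): δ = 66.15°  ·
  (1,5): δ = 9.74°  ✓
  (1,6): δ = 26.09°  ✓
  (2,3): δ = 152.12°  ·
  (2,4): δ = 87.27°  ·
  (2,5): δ = 30.87°  ✓
  (2,6): δ = 4.97°  ✓
  (3,4): δ = 115.15°  ·
  (3,5): δ = 58.75°  ·
  (3,6): δ = 22.91°  ✓
  (4,5): δ = 123.60°  ·
  (4,6): δ = 87.76°  ·
  (5,6): δ = 144.16°  ·
antipodal pairs: 6

count = 6; pairs: (0,4), (1,5), (1,6), (2,5), (2,6), (3,6)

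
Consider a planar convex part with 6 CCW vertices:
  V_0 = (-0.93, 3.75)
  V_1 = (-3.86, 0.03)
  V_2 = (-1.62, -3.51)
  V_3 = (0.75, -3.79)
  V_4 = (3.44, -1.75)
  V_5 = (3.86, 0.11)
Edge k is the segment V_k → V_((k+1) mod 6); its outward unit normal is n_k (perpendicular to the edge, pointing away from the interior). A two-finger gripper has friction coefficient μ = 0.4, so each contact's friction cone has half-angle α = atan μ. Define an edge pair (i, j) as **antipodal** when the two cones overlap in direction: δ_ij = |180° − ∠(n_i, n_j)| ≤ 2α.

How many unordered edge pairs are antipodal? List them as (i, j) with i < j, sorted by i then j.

α = atan 0.4 = 21.80°;  2α = 43.60°
n_0 = (-0.7856, +0.6188)
n_1 = (-0.8450, -0.5347)
n_2 = (-0.1173, -0.9931)
n_3 = (+0.6043, -0.7968)
n_4 = (+0.9754, -0.2203)
n_5 = (+0.6050, +0.7962)
  (0,1): δ = 109.45°  ·
  (0,2): δ = 58.51°  ·
  (0,3): δ = 14.60°  ✓
  (0,4): δ = 25.50°  ✓
  (0,5): δ = 90.99°  ·
  (1,2): δ = 129.06°  ·
  (1,3): δ = 85.15°  ·
  (1,4): δ = 45.05°  ·
  (1,5): δ = 20.44°  ✓
  (2,3): δ = 136.09°  ·
  (2,4): δ = 95.99°  ·
  (2,5): δ = 30.49°  ✓
  (3,4): δ = 139.90°  ·
  (3,5): δ = 74.41°  ·
  (4,5): δ = 114.51°  ·
antipodal pairs: 4

count = 4; pairs: (0,3), (0,4), (1,5), (2,5)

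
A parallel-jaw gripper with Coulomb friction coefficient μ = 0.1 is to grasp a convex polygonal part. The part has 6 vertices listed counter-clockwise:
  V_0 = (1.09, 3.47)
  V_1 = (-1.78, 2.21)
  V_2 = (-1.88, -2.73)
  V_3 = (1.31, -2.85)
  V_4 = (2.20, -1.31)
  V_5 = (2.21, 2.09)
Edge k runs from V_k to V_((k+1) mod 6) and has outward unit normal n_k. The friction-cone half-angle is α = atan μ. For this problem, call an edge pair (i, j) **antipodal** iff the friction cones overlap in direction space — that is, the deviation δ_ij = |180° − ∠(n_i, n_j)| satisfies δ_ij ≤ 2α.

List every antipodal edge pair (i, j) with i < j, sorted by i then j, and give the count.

α = atan 0.1 = 5.71°;  2α = 11.42°
n_0 = (-0.4020, +0.9156)
n_1 = (-0.9998, +0.0202)
n_2 = (-0.0376, -0.9993)
n_3 = (+0.8658, -0.5004)
n_4 = (+1.0000, -0.0029)
n_5 = (+0.7765, +0.6302)
  (0,1): δ = 114.86°  ·
  (0,2): δ = 25.86°  ·
  (0,3): δ = 36.27°  ·
  (0,4): δ = 66.13°  ·
  (0,5): δ = 105.36°  ·
  (1,2): δ = 90.99°  ·
  (1,3): δ = 28.86°  ·
  (1,4): δ = 0.99°  ✓
  (1,5): δ = 40.22°  ·
  (2,3): δ = 117.87°  ·
  (2,4): δ = 88.01°  ·
  (2,5): δ = 48.78°  ·
  (3,4): δ = 150.14°  ·
  (3,5): δ = 110.91°  ·
  (4,5): δ = 140.77°  ·
antipodal pairs: 1

count = 1; pairs: (1,4)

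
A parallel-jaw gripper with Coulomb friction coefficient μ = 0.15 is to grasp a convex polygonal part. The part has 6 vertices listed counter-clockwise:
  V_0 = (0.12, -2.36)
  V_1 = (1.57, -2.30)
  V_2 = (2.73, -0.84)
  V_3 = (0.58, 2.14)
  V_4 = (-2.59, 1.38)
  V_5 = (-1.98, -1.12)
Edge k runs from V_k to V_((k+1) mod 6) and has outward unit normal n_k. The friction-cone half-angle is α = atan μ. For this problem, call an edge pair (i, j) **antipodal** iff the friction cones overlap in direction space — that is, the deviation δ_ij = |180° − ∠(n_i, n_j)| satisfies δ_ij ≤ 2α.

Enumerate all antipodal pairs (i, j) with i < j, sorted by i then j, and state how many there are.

α = atan 0.15 = 8.53°;  2α = 17.06°
n_0 = (+0.0413, -0.9991)
n_1 = (+0.7830, -0.6221)
n_2 = (+0.8110, +0.5851)
n_3 = (-0.2331, +0.9724)
n_4 = (-0.9715, -0.2370)
n_5 = (-0.5085, -0.8611)
  (0,1): δ = 130.84°  ·
  (0,2): δ = 56.56°  ·
  (0,3): δ = 11.11°  ✓
  (0,4): δ = 101.34°  ·
  (0,5): δ = 147.07°  ·
  (1,2): δ = 105.72°  ·
  (1,3): δ = 38.05°  ·
  (1,4): δ = 52.18°  ·
  (1,5): δ = 97.91°  ·
  (2,3): δ = 112.33°  ·
  (2,4): δ = 22.10°  ·
  (2,5): δ = 23.63°  ·
  (3,4): δ = 89.77°  ·
  (3,5): δ = 44.04°  ·
  (4,5): δ = 134.27°  ·
antipodal pairs: 1

count = 1; pairs: (0,3)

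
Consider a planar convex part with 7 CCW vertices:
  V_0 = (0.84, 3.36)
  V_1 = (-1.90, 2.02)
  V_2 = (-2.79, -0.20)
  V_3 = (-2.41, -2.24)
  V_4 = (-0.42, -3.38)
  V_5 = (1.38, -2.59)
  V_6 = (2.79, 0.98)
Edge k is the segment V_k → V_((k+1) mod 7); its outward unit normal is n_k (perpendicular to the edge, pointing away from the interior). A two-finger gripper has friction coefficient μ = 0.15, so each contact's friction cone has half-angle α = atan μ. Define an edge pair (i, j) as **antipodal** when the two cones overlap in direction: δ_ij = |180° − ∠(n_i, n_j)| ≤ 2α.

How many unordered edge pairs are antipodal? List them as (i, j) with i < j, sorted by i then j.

α = atan 0.15 = 8.53°;  2α = 17.06°
n_0 = (-0.4393, +0.8983)
n_1 = (-0.9282, +0.3721)
n_2 = (-0.9831, -0.1831)
n_3 = (-0.4971, -0.8677)
n_4 = (+0.4019, -0.9157)
n_5 = (+0.9301, -0.3673)
n_6 = (+0.7735, +0.6338)
  (0,1): δ = 137.91°  ·
  (0,2): δ = 105.51°  ·
  (0,3): δ = 55.87°  ·
  (0,4): δ = 2.36°  ✓
  (0,5): δ = 42.39°  ·
  (0,6): δ = 103.27°  ·
  (1,2): δ = 147.60°  ·
  (1,3): δ = 97.96°  ·
  (1,4): δ = 44.46°  ·
  (1,5): δ = 0.29°  ✓
  (1,6): δ = 61.17°  ·
  (2,3): δ = 130.36°  ·
  (2,4): δ = 76.86°  ·
  (2,5): δ = 32.10°  ·
  (2,6): δ = 28.78°  ·
  (3,4): δ = 126.50°  ·
  (3,5): δ = 81.75°  ·
  (3,6): δ = 20.86°  ·
  (4,5): δ = 135.25°  ·
  (4,6): δ = 74.37°  ·
  (5,6): δ = 119.12°  ·
antipodal pairs: 2

count = 2; pairs: (0,4), (1,5)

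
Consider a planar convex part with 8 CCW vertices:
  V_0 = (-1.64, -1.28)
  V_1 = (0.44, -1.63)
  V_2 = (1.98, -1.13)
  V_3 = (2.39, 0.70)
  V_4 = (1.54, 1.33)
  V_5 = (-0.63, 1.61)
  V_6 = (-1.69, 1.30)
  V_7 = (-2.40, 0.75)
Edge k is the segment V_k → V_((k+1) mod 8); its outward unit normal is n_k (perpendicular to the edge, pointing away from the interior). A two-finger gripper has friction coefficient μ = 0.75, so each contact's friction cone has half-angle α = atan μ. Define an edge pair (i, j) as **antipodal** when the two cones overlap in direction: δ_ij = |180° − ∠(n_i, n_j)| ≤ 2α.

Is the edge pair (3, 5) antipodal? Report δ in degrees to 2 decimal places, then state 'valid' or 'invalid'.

δ = 127.15°, invalid

α = atan 0.75 = 36.87°;  2α = 73.74°
edge 3: e_3 = (-0.85, +0.63);  n_3 = (+0.5955, +0.8034)
edge 5: e_5 = (-1.06, -0.31);  n_5 = (-0.2807, +0.9598)
∠(n_3, n_5) = 52.85°
δ = |180° − 52.85°| = 127.15°
127.15° > 2α = 73.74°  →  invalid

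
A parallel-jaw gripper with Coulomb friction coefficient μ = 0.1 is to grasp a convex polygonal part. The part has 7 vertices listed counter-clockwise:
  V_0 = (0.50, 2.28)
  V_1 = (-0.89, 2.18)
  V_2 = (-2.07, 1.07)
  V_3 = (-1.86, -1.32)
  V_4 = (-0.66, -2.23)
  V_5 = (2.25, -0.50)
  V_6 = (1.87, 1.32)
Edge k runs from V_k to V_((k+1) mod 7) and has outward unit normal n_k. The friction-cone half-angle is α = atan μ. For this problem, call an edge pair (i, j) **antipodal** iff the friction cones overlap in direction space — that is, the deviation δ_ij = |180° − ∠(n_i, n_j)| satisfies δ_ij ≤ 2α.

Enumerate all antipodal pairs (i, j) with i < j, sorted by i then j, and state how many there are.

count = 2; pairs: (2,5), (3,6)

α = atan 0.1 = 5.71°;  2α = 11.42°
n_0 = (-0.0718, +0.9974)
n_1 = (-0.6852, +0.7284)
n_2 = (-0.9962, -0.0875)
n_3 = (-0.6042, -0.7968)
n_4 = (+0.5110, -0.8596)
n_5 = (+0.9789, +0.2044)
n_6 = (+0.5739, +0.8190)
  (0,1): δ = 140.87°  ·
  (0,2): δ = 89.09°  ·
  (0,3): δ = 41.29°  ·
  (0,4): δ = 26.62°  ·
  (0,5): δ = 97.68°  ·
  (0,6): δ = 140.87°  ·
  (1,2): δ = 128.23°  ·
  (1,3): δ = 80.42°  ·
  (1,4): δ = 12.52°  ·
  (1,5): δ = 58.54°  ·
  (1,6): δ = 101.73°  ·
  (2,3): δ = 132.20°  ·
  (2,4): δ = 64.29°  ·
  (2,5): δ = 6.77°  ✓
  (2,6): δ = 49.96°  ·
  (3,4): δ = 112.09°  ·
  (3,5): δ = 41.03°  ·
  (3,6): δ = 2.15°  ✓
  (4,5): δ = 108.94°  ·
  (4,6): δ = 65.75°  ·
  (5,6): δ = 136.81°  ·
antipodal pairs: 2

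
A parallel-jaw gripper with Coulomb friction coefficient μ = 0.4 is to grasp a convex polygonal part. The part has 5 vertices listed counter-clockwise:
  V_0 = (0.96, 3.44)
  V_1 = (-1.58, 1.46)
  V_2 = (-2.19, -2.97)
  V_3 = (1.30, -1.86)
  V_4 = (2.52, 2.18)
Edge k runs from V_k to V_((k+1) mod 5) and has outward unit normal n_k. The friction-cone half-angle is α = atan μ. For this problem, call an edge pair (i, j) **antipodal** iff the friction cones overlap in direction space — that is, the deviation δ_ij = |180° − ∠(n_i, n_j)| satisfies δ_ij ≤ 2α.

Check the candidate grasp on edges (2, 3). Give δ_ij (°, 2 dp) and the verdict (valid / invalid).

α = atan 0.4 = 21.80°;  2α = 43.60°
edge 2: e_2 = (+3.49, +1.11);  n_2 = (+0.3031, -0.9530)
edge 3: e_3 = (+1.22, +4.04);  n_3 = (+0.9573, -0.2891)
∠(n_2, n_3) = 55.55°
δ = |180° − 55.55°| = 124.45°
124.45° > 2α = 43.60°  →  invalid

δ = 124.45°, invalid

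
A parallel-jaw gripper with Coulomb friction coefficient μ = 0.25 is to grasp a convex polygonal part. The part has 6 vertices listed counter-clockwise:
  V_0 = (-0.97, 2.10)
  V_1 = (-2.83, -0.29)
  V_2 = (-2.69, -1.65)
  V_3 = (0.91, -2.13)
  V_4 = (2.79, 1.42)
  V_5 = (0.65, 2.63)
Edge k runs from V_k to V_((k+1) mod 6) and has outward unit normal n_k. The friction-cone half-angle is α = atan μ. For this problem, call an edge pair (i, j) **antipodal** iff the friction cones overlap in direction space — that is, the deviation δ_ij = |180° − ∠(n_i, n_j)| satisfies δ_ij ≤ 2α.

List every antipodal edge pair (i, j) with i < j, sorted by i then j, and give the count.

count = 3; pairs: (0,3), (2,4), (2,5)

α = atan 0.25 = 14.04°;  2α = 28.07°
n_0 = (-0.7892, +0.6142)
n_1 = (-0.9947, -0.1024)
n_2 = (-0.1322, -0.9912)
n_3 = (+0.8837, -0.4680)
n_4 = (+0.4922, +0.8705)
n_5 = (-0.3109, +0.9504)
  (0,1): δ = 136.23°  ·
  (0,2): δ = 59.70°  ·
  (0,3): δ = 9.99°  ✓
  (0,4): δ = 98.41°  ·
  (0,5): δ = 146.01°  ·
  (1,2): δ = 103.47°  ·
  (1,3): δ = 33.78°  ·
  (1,4): δ = 54.64°  ·
  (1,5): δ = 102.24°  ·
  (2,3): δ = 110.31°  ·
  (2,4): δ = 21.89°  ✓
  (2,5): δ = 25.71°  ✓
  (3,4): δ = 91.58°  ·
  (3,5): δ = 43.98°  ·
  (4,5): δ = 132.40°  ·
antipodal pairs: 3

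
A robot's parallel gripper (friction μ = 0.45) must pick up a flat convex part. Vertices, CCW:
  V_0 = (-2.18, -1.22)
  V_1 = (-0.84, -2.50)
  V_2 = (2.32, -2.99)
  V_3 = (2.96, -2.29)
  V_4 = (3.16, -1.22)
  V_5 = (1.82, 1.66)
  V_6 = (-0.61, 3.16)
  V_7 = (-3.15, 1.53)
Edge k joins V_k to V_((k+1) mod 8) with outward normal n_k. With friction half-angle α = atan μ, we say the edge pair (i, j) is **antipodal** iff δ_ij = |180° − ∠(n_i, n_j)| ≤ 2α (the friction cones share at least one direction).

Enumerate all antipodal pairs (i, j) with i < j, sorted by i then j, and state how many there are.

count = 9; pairs: (0,4), (0,5), (1,5), (1,6), (2,6), (3,6), (3,7), (4,7), (5,7)

α = atan 0.45 = 24.23°;  2α = 48.46°
n_0 = (-0.6907, -0.7231)
n_1 = (-0.1532, -0.9882)
n_2 = (+0.7380, -0.6748)
n_3 = (+0.9830, -0.1837)
n_4 = (+0.9067, +0.4219)
n_5 = (+0.5253, +0.8509)
n_6 = (-0.5401, +0.8416)
n_7 = (-0.9431, -0.3326)
  (0,1): δ = 145.13°  ·
  (0,2): δ = 88.75°  ·
  (0,3): δ = 56.90°  ·
  (0,4): δ = 21.36°  ✓
  (0,5): δ = 12.00°  ✓
  (0,6): δ = 76.38°  ·
  (0,7): δ = 153.12°  ·
  (1,2): δ = 123.62°  ·
  (1,3): δ = 91.77°  ·
  (1,4): δ = 56.23°  ·
  (1,5): δ = 22.87°  ✓
  (1,6): δ = 41.50°  ✓
  (1,7): δ = 118.24°  ·
  (2,3): δ = 148.15°  ·
  (2,4): δ = 112.61°  ·
  (2,5): δ = 79.25°  ·
  (2,6): δ = 14.87°  ✓
  (2,7): δ = 61.87°  ·
  (3,4): δ = 144.46°  ·
  (3,5): δ = 111.10°  ·
  (3,6): δ = 46.72°  ✓
  (3,7): δ = 30.02°  ✓
  (4,5): δ = 146.64°  ·
  (4,6): δ = 82.26°  ·
  (4,7): δ = 5.52°  ✓
  (5,6): δ = 115.62°  ·
  (5,7): δ = 38.88°  ✓
  (6,7): δ = 103.26°  ·
antipodal pairs: 9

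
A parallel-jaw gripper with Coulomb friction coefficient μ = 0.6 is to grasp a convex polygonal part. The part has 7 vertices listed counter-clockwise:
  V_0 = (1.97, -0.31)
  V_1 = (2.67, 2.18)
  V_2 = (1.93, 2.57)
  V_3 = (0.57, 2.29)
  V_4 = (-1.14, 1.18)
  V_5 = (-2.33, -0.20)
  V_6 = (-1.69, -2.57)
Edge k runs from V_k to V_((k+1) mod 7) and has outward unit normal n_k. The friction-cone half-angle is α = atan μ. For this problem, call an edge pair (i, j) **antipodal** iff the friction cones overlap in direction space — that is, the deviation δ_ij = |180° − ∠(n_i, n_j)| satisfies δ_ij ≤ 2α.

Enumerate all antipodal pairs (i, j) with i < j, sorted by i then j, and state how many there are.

count = 8; pairs: (0,3), (0,4), (0,5), (1,5), (1,6), (2,6), (3,6), (4,6)

α = atan 0.6 = 30.96°;  2α = 61.93°
n_0 = (+0.9627, -0.2706)
n_1 = (+0.4662, +0.8847)
n_2 = (-0.2017, +0.9795)
n_3 = (-0.5445, +0.8388)
n_4 = (-0.7573, +0.6530)
n_5 = (-0.9654, -0.2607)
n_6 = (+0.5254, -0.8509)
  (0,1): δ = 102.09°  ·
  (0,2): δ = 62.66°  ·
  (0,3): δ = 41.31°  ✓
  (0,4): δ = 25.07°  ✓
  (0,5): δ = 30.81°  ✓
  (0,6): δ = 137.40°  ·
  (1,2): δ = 140.58°  ·
  (1,3): δ = 119.22°  ·
  (1,4): δ = 102.98°  ·
  (1,5): δ = 47.10°  ✓
  (1,6): δ = 59.49°  ✓
  (2,3): δ = 158.65°  ·
  (2,4): δ = 142.41°  ·
  (2,5): δ = 86.52°  ·
  (2,6): δ = 20.06°  ✓
  (3,4): δ = 163.76°  ·
  (3,5): δ = 107.88°  ·
  (3,6): δ = 1.29°  ✓
  (4,5): δ = 124.12°  ·
  (4,6): δ = 17.53°  ✓
  (5,6): δ = 73.42°  ·
antipodal pairs: 8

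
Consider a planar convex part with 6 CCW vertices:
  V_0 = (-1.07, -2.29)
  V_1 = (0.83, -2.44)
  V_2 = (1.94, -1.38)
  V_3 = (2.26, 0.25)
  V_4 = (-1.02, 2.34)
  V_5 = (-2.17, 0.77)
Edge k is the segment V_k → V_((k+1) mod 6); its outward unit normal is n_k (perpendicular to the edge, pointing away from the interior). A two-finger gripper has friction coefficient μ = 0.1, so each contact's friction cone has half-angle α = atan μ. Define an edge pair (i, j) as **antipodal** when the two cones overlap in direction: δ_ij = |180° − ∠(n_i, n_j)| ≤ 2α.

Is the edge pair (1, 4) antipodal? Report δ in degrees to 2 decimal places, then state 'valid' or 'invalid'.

α = atan 0.1 = 5.71°;  2α = 11.42°
edge 1: e_1 = (+1.11, +1.06);  n_1 = (+0.6906, -0.7232)
edge 4: e_4 = (-1.15, -1.57);  n_4 = (-0.8067, +0.5909)
∠(n_1, n_4) = 169.90°
δ = |180° − 169.90°| = 10.10°
10.10° ≤ 2α = 11.42°  →  valid

δ = 10.10°, valid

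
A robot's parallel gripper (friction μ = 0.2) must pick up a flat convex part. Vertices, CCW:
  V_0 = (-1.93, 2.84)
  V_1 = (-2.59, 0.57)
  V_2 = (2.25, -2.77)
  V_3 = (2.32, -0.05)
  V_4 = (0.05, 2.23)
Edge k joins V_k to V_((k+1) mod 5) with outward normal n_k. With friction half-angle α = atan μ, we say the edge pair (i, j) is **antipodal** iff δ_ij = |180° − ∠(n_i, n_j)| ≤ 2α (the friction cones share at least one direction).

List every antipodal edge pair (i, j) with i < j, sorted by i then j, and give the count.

α = atan 0.2 = 11.31°;  2α = 22.62°
n_0 = (-0.9602, +0.2792)
n_1 = (-0.5680, -0.8230)
n_2 = (+0.9997, -0.0257)
n_3 = (+0.7087, +0.7056)
n_4 = (+0.2944, +0.9557)
  (0,1): δ = 108.40°  ·
  (0,2): δ = 14.74°  ✓
  (0,3): δ = 61.09°  ·
  (0,4): δ = 89.09°  ·
  (1,2): δ = 56.87°  ·
  (1,3): δ = 10.52°  ✓
  (1,4): δ = 17.49°  ✓
  (2,3): δ = 133.65°  ·
  (2,4): δ = 105.65°  ·
  (3,4): δ = 152.00°  ·
antipodal pairs: 3

count = 3; pairs: (0,2), (1,3), (1,4)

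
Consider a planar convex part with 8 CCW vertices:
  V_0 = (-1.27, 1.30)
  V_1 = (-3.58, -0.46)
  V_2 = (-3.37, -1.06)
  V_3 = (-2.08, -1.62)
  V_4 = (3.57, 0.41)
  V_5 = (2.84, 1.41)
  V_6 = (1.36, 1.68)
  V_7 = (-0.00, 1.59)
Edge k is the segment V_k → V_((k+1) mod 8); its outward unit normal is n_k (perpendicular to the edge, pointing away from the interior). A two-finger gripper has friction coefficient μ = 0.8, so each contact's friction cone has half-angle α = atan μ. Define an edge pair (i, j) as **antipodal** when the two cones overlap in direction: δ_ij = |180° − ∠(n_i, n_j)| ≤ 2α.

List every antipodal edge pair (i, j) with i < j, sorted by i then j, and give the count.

count = 13; pairs: (0,2), (0,3), (1,4), (1,5), (1,6), (2,4), (2,5), (2,6), (2,7), (3,4), (3,5), (3,6), (3,7)

α = atan 0.8 = 38.66°;  2α = 77.32°
n_0 = (-0.6060, +0.7954)
n_1 = (-0.9439, -0.3304)
n_2 = (-0.3982, -0.9173)
n_3 = (+0.3381, -0.9411)
n_4 = (+0.8077, +0.5896)
n_5 = (+0.1795, +0.9838)
n_6 = (-0.0660, +0.9978)
n_7 = (-0.2226, +0.9749)
  (0,1): δ = 108.01°  ·
  (0,2): δ = 60.77°  ✓
  (0,3): δ = 17.54°  ✓
  (0,4): δ = 88.83°  ·
  (0,5): δ = 132.36°  ·
  (0,6): δ = 146.48°  ·
  (0,7): δ = 155.56°  ·
  (1,2): δ = 132.76°  ·
  (1,3): δ = 89.53°  ·
  (1,4): δ = 16.84°  ✓
  (1,5): δ = 60.37°  ✓
  (1,6): δ = 74.50°  ✓
  (1,7): δ = 83.57°  ·
  (2,3): δ = 136.77°  ·
  (2,4): δ = 30.40°  ✓
  (2,5): δ = 13.13°  ✓
  (2,6): δ = 27.25°  ✓
  (2,7): δ = 36.33°  ✓
  (3,4): δ = 73.63°  ✓
  (3,5): δ = 30.10°  ✓
  (3,6): δ = 15.98°  ✓
  (3,7): δ = 6.90°  ✓
  (4,5): δ = 136.47°  ·
  (4,6): δ = 122.34°  ·
  (4,7): δ = 113.27°  ·
  (5,6): δ = 165.87°  ·
  (5,7): δ = 156.80°  ·
  (6,7): δ = 170.92°  ·
antipodal pairs: 13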